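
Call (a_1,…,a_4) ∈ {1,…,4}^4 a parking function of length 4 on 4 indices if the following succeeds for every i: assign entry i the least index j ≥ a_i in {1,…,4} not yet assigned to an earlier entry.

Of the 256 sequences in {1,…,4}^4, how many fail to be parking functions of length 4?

131

|PF| = (5−4)·5^(4−1) = 1·125 = 125 (Konheim–Weiss)
Check (4,3,4,4) → sorted (3,4,4,4): b_1=3>1, not a PF.
So 256 − 125 = 131 fail.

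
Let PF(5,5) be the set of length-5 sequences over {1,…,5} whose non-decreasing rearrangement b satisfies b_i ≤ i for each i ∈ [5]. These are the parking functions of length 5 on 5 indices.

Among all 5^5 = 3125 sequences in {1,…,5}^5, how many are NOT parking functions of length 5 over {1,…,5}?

1829

Count = (5+1−5)·(5+1)^{5−1} = 1 · 1296 = 1296 [KW]
E.g. (4,5,4,3,3) → sorted (3,3,4,4,5): b_1=3>1, not a PF.
5^5 − 1296 = 3125 − 1296 = 1829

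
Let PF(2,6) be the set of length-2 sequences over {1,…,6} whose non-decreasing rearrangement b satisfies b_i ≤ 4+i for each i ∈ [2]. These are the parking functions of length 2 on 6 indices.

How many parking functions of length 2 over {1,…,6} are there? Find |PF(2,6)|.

|PF(2,6)| = (6−2+1)·(6+1)^(2−1) = 5·7 = 35 (Konheim–Weiss)
E.g. (3,1) → sorted (1,3): b_i ≤ 4+i ∀i, a PF.

35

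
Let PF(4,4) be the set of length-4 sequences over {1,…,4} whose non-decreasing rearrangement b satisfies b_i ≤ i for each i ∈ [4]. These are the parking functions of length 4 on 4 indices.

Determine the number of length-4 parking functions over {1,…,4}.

125

#PF = (4−4+1)·(4+1)^(4−1) = 1·125 = 125
Example (3,4,1,1) → sorted (1,1,3,4): b_i ≤ i ∀i, a PF.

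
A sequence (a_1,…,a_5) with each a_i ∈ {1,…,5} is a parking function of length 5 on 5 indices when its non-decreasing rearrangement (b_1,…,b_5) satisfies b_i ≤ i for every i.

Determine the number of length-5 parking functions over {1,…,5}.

1296

Count = (5+1−5)·(5+1)^{5−1} = 1×1296 = 1296 (Konheim–Weiss)
One tuple (2,1,5,2,2) → sorted (1,2,2,2,5): b_i ≤ i ∀i, a PF.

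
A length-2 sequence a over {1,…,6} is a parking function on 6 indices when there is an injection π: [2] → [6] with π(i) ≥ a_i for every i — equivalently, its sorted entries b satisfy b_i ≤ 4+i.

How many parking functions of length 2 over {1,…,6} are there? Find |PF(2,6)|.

Count = (6−2+1)·(6+1)^(2−1) = 5 · 7 = 35 [KW]
E.g. (5,6) → sorted (5,6): b_i ≤ 4+i ∀i, a PF.

35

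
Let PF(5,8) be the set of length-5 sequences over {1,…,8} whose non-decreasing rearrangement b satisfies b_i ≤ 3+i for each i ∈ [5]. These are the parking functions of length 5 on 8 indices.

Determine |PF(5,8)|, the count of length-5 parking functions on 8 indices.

#PF = (8+1−5)·(8+1)^{5−1} = 4×6561 = 26244
E.g. (2,6,7,8,5) → sorted (2,5,6,7,8): b_i ≤ 3+i ∀i, a PF.

26244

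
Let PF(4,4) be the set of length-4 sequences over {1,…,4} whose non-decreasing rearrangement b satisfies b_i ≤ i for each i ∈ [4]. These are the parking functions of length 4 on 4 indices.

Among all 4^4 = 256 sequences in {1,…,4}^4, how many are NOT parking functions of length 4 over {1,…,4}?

131

#PF = (4+1−4)·(4+1)^{4−1} = 1·125 = 125
Example (3,4,4,4) → sorted (3,4,4,4): b_1=3>1, not a PF.
Total 256; non-PF = 256−125 = 131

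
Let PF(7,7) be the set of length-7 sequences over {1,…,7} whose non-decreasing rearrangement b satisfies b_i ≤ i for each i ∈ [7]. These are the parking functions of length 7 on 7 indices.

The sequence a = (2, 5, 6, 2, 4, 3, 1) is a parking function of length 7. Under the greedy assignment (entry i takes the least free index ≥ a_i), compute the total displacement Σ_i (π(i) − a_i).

5

Σπ(i) = 1+…+7 = 28; Σa = 2+5+6+2+4+3+1 = 23; disp = 28−23 = 5.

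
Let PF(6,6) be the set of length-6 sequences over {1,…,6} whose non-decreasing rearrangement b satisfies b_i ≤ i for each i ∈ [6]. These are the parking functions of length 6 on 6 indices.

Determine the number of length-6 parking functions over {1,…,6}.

16807

|PF| = (7−6)·7^(6−1) = 1·16807 = 16807
One tuple (5,5,3,2,4,1) → sorted (1,2,3,4,5,5): b_i ≤ i ∀i, a PF.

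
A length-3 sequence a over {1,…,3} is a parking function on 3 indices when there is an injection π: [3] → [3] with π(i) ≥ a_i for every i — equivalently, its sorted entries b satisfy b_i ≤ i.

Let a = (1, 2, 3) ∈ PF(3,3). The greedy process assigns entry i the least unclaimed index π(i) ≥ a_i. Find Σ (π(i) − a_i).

0

Σπ(i) = 1+…+3 = 6; Σa = 1+2+3 = 6; disp = 6−6 = 0.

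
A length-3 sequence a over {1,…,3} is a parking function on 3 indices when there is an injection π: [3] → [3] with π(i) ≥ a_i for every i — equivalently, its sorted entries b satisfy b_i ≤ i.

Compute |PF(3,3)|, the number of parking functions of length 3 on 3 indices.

16

|PF| = (3+1−3)·(3+1)^{3−1} = 1×16 = 16 (Pollak)
E.g. (1,2,2) → sorted (1,2,2): b_i ≤ i ∀i, a PF.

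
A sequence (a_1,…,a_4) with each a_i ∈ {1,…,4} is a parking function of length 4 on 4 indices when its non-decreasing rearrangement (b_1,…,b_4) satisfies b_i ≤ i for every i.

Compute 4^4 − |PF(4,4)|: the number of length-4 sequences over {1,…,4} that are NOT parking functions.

|PF(4,4)| = (4−4+1)·(4+1)^(4−1) = 1·125 = 125
E.g. (2,4,2,2) → sorted (2,2,2,4): b_1=2>1, not a PF.
So 256 − 125 = 131 fail.

131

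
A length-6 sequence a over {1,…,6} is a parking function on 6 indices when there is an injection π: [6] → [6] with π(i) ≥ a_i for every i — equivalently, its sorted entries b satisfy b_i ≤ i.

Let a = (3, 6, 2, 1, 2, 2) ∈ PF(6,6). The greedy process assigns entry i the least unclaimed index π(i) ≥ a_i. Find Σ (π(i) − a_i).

5

Σπ = 6·7/2 = 21 (π permutes [6]); Σa = 3+6+2+1+2+2 = 16; disp = 21−16 = 5.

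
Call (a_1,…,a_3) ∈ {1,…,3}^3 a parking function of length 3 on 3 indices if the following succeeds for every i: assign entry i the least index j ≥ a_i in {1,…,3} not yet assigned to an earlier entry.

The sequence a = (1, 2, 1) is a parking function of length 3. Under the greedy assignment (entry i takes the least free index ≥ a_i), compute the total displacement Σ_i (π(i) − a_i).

2

Σπ = 3·4/2 = 6 (π permutes [3]); Σa = 1+2+1 = 4; disp = 6−4 = 2.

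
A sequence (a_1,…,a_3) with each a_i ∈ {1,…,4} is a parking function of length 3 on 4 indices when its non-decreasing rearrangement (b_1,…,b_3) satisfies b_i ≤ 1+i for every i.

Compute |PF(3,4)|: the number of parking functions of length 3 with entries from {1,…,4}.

#PF = (5−3)·5^(3−1) = 2×25 = 50 (Konheim–Weiss)
One tuple (2,1,1) → sorted (1,1,2): b_i ≤ 1+i ∀i, a PF.

50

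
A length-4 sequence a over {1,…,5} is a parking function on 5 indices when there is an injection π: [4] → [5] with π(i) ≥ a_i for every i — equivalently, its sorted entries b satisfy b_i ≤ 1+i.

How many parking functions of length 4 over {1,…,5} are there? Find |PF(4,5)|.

|PF(4,5)| = 2·6^3 = 2×216 = 432
One tuple (2,4,4,1) → sorted (1,2,4,4): b_i ≤ 1+i ∀i, a PF.

432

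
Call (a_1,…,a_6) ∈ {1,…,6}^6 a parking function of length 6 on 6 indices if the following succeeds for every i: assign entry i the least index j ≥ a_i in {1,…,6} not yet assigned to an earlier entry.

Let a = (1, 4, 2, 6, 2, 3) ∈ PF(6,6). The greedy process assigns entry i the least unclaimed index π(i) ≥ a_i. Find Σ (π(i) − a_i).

3

Σπ = 6·7/2 = 21 (π permutes [6]); Σa = 1+4+2+6+2+3 = 18; disp = 21−18 = 3.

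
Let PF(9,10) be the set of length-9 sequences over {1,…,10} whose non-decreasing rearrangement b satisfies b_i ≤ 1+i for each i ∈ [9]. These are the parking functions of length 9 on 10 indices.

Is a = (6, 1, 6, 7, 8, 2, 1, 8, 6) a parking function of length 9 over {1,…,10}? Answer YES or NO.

NO

Order a: b = (1, 1, 2, 6, 6, 6, 7, 8, 8).
  b_1=1 ≤ 2
  b_2=1 ≤ 3
  b_3=2 ≤ 4
  b_4=6 > 5
  fails at i=4 ⇒ NO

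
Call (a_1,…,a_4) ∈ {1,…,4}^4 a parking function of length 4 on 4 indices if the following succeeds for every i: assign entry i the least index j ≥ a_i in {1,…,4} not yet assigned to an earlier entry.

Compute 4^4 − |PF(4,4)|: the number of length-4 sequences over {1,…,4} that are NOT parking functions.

131

|PF| = (4+1−4)·(4+1)^{4−1} = 1×125 = 125 (Konheim–Weiss)
E.g. (3,3,4,3) → sorted (3,3,3,4): b_1=3>1, not a PF.
So 256 − 125 = 131 fail.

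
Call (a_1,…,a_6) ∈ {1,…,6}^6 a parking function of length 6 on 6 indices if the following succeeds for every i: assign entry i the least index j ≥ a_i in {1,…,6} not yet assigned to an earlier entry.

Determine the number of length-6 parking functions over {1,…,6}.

#PF = (6−6+1)·(6+1)^(6−1) = 1·16807 = 16807 (Pollak)
Example (4,1,2,4,3,6) → sorted (1,2,3,4,4,6): b_i ≤ i ∀i, a PF.

16807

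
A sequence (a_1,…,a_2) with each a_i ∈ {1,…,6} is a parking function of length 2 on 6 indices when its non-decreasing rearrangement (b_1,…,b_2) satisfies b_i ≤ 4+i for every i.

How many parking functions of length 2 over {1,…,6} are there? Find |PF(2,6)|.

35

Count = (6+1−2)·(6+1)^{2−1} = 5×7 = 35 [KW]
E.g. (3,4) → sorted (3,4): b_i ≤ 4+i ∀i, a PF.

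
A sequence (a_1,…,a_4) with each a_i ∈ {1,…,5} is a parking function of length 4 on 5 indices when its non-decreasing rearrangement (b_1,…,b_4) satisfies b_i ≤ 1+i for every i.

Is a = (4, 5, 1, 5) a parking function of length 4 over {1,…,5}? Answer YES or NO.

Order a: b = (1, 4, 5, 5).
  b_1=1 ≤ 2
  b_2=4 > 3
  fails at i=2 ⇒ NO

NO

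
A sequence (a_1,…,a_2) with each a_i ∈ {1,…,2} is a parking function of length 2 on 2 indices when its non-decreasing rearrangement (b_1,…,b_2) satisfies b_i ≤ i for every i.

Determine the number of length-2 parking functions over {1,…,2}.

#PF = (2+1−2)·(2+1)^{2−1} = 1·3 = 3 (Konheim–Weiss)
One tuple (1,2) → sorted (1,2): b_i ≤ i ∀i, a PF.

3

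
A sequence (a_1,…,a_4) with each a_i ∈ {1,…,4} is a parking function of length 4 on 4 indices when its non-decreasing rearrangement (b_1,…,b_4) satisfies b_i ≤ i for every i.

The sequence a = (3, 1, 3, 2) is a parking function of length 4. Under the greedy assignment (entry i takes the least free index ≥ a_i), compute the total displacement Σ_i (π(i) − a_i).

Σπ = 10 ({1..4} each once); Σa = 3+1+3+2 = 9; disp = 10−9 = 1.

1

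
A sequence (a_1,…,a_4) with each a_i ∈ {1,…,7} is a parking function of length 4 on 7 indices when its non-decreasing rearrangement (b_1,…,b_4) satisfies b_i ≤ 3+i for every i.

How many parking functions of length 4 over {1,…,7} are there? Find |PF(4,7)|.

2048

Count = (7+1−4)·(7+1)^{4−1} = 4×512 = 2048
Check (4,4,7,2) → sorted (2,4,4,7): b_i ≤ 3+i ∀i, a PF.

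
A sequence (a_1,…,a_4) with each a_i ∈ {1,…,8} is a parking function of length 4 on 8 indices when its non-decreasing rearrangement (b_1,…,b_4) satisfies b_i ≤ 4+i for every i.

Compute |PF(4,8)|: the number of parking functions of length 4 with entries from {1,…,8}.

3645

#PF = (9−4)·9^(4−1) = 5 · 729 = 3645 (Konheim–Weiss)
One tuple (7,5,4,6) → sorted (4,5,6,7): b_i ≤ 4+i ∀i, a PF.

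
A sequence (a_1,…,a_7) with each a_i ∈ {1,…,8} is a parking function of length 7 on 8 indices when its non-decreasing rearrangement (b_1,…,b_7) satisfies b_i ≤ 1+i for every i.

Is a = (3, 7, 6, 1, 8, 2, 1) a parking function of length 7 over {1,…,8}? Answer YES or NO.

Sorted: b = (1, 1, 2, 3, 6, 7, 8).
  b_1=1 ≤ 2
  b_2=1 ≤ 3
  b_3=2 ≤ 4
  b_4=3 ≤ 5
  b_5=6 ≤ 6
  b_6=7 ≤ 7
  b_7=8 ≤ 8
All bounds hold ⇒ YES

YES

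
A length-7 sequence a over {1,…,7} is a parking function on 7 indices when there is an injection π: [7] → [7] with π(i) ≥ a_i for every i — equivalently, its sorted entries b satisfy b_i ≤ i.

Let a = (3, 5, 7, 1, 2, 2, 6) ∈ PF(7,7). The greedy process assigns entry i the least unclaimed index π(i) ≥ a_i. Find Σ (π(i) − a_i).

2

Σπ = 7·8/2 = 28 (π permutes [7]); Σa = 3+5+7+1+2+2+6 = 26; disp = 28−26 = 2.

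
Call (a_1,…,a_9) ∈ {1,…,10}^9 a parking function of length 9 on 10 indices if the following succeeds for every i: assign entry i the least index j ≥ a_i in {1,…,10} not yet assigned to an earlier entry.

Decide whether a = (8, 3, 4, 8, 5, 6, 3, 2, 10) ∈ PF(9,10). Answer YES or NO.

YES

Sorted: b = (2, 3, 3, 4, 5, 6, 8, 8, 10).
  b_1=2 ≤ 2
  b_2=3 ≤ 3
  b_3=3 ≤ 4
  b_4=4 ≤ 5
  b_5=5 ≤ 6
  b_6=6 ≤ 7
  b_7=8 ≤ 8
  b_8=8 ≤ 9
  b_9=10 ≤ 10
All bounds hold ⇒ YES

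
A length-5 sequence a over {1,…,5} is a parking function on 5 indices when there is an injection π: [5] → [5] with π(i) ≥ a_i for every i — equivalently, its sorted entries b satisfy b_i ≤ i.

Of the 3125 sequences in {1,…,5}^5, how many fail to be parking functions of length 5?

1829

#PF = (5−5+1)·(5+1)^(5−1) = 1 · 1296 = 1296 (Pollak)
One tuple (3,5,5,5,4) → sorted (3,4,5,5,5): b_1=3>1, not a PF.
5^5 − 1296 = 3125 − 1296 = 1829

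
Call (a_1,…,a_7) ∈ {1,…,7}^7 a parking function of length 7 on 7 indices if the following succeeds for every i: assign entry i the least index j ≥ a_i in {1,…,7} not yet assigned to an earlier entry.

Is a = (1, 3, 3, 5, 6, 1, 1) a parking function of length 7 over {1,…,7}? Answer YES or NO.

YES

Sorted: b = (1, 1, 1, 3, 3, 5, 6).
  b_1=1 ≤ 1
  b_2=1 ≤ 2
  b_3=1 ≤ 3
  b_4=3 ≤ 4
  b_5=3 ≤ 5
  b_6=5 ≤ 6
  b_7=6 ≤ 7
All bounds hold ⇒ YES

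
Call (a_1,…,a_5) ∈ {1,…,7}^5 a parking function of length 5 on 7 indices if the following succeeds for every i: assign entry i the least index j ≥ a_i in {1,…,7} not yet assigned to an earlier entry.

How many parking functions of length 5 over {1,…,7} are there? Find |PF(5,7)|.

12288

#PF = 3·8^4 = 3 · 4096 = 12288
Check (2,1,3,4,5) → sorted (1,2,3,4,5): b_i ≤ 2+i ∀i, a PF.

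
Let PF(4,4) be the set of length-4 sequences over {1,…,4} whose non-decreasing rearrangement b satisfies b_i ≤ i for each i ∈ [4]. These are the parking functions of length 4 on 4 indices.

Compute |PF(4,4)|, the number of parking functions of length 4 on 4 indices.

125

#PF = 1·5^3 = 1 · 125 = 125 (Konheim–Weiss)
Check (1,1,4,3) → sorted (1,1,3,4): b_i ≤ i ∀i, a PF.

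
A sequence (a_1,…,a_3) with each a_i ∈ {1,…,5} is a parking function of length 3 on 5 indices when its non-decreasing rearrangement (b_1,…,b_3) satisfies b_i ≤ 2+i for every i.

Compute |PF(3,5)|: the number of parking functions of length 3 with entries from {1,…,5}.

Count = (5−3+1)·(5+1)^(3−1) = 3·36 = 108 [KW]
One tuple (3,4,1) → sorted (1,3,4): b_i ≤ 2+i ∀i, a PF.

108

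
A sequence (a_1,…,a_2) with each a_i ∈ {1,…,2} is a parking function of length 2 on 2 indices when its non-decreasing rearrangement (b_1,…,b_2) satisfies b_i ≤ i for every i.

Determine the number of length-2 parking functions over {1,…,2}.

|PF(2,2)| = (2−2+1)·(2+1)^(2−1) = 1·3 = 3 [KW]
Check (1,1) → sorted (1,1): b_i ≤ i ∀i, a PF.

3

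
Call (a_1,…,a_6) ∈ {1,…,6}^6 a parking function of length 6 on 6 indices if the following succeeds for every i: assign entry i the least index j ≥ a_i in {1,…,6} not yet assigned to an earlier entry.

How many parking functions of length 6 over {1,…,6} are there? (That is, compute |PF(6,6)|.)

#PF = (6+1−6)·(6+1)^{6−1} = 1×16807 = 16807 (Konheim–Weiss)
One tuple (4,1,3,4,1,6) → sorted (1,1,3,4,4,6): b_i ≤ i ∀i, a PF.

16807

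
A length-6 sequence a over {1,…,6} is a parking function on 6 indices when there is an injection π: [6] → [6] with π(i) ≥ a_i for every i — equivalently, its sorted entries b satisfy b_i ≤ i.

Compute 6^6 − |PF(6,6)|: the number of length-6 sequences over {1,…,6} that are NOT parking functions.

Count = (6+1−6)·(6+1)^{6−1} = 1·16807 = 16807 (Konheim–Weiss)
E.g. (3,4,2,2,2,5) → sorted (2,2,2,3,4,5): b_1=2>1, not a PF.
So 46656 − 16807 = 29849 fail.

29849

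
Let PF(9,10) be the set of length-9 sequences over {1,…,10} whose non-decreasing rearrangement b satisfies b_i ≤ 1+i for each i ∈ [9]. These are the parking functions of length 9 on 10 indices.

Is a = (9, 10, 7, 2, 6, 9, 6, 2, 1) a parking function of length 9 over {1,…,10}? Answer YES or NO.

NO

Rearranged: b = (1, 2, 2, 6, 6, 7, 9, 9, 10).
  b_1=1 ≤ 2
  b_2=2 ≤ 3
  b_3=2 ≤ 4
  b_4=6 > 5
  fails at i=4 ⇒ NO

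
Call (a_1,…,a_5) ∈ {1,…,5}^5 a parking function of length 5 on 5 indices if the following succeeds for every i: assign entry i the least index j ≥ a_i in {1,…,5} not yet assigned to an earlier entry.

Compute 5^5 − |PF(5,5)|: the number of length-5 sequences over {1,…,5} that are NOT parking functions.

1829

Count = 1·6^4 = 1×1296 = 1296 (Konheim–Weiss)
Check (5,1,5,4,5) → sorted (1,4,5,5,5): b_2=4>2, not a PF.
5^5 − 1296 = 3125 − 1296 = 1829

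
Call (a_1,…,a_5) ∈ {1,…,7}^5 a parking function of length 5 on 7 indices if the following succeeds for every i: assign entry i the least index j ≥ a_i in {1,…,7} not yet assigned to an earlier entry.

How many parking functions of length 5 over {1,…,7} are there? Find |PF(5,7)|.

12288

|PF(5,7)| = 3·8^4 = 3×4096 = 12288 (Pollak)
Check (3,2,5,2,1) → sorted (1,2,2,3,5): b_i ≤ 2+i ∀i, a PF.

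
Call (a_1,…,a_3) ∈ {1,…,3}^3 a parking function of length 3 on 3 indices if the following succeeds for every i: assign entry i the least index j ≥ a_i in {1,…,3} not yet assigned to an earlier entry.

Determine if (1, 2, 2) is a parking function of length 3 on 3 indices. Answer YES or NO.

YES

Rearranged: b = (1, 2, 2).
  b_1=1 ≤ 1
  b_2=2 ≤ 2
  b_3=2 ≤ 3
All bounds hold ⇒ YES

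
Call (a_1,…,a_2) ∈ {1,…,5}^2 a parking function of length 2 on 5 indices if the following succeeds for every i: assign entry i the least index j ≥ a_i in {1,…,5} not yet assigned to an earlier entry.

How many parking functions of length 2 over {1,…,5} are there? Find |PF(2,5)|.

|PF(2,5)| = (6−2)·6^(2−1) = 4×6 = 24 (Konheim–Weiss)
Check (5,2) → sorted (2,5): b_i ≤ 3+i ∀i, a PF.

24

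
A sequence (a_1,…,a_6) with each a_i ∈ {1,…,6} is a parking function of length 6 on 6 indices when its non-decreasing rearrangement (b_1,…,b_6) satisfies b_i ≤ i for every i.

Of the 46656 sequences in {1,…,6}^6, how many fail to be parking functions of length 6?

Count = (7−6)·7^(6−1) = 1 · 16807 = 16807 (Konheim–Weiss)
E.g. (6,5,6,1,6,5) → sorted (1,5,5,6,6,6): b_2=5>2, not a PF.
Total 46656; non-PF = 46656−16807 = 29849

29849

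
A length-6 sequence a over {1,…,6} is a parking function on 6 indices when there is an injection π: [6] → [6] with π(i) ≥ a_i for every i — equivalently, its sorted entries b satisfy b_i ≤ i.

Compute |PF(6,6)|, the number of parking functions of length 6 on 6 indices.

16807

Count = 1·7^5 = 1×16807 = 16807 (Konheim–Weiss)
E.g. (1,3,4,4,1,3) → sorted (1,1,3,3,4,4): b_i ≤ i ∀i, a PF.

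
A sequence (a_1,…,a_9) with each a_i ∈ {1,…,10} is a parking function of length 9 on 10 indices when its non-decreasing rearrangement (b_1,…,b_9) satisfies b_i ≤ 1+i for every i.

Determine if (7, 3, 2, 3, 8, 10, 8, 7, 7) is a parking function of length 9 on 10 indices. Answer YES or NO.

NO

Rearranged: b = (2, 3, 3, 7, 7, 7, 8, 8, 10).
  b_1=2 ≤ 2
  b_2=3 ≤ 3
  b_3=3 ≤ 4
  b_4=7 > 5
  fails at i=4 ⇒ NO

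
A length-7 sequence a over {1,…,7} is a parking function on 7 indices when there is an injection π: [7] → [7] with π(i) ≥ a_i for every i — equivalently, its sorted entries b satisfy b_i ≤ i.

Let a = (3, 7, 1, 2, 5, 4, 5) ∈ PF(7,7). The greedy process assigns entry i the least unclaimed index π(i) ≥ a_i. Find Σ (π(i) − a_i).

Σπ = 7·8/2 = 28 (π permutes [7]); Σa = 3+7+1+2+5+4+5 = 27; disp = 28−27 = 1.

1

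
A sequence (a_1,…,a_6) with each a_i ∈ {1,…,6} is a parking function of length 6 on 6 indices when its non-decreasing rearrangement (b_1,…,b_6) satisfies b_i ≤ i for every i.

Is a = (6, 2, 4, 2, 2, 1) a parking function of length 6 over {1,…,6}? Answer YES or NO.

YES

Sorted: b = (1, 2, 2, 2, 4, 6).
  b_1=1 ≤ 1
  b_2=2 ≤ 2
  b_3=2 ≤ 3
  b_4=2 ≤ 4
  b_5=4 ≤ 5
  b_6=6 ≤ 6
All bounds hold ⇒ YES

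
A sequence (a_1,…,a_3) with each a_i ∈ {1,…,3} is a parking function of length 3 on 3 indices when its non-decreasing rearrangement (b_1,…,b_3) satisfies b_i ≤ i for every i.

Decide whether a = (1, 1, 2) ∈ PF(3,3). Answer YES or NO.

YES

Sorted: b = (1, 1, 2).
  b_1=1 ≤ 1
  b_2=1 ≤ 2
  b_3=2 ≤ 3
All bounds hold ⇒ YES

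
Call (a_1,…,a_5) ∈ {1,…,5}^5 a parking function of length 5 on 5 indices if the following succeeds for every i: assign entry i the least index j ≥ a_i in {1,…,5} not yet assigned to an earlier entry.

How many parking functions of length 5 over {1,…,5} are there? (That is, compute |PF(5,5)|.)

1296

|PF(5,5)| = (6−5)·6^(5−1) = 1×1296 = 1296 (Pollak)
E.g. (2,2,1,4,5) → sorted (1,2,2,4,5): b_i ≤ i ∀i, a PF.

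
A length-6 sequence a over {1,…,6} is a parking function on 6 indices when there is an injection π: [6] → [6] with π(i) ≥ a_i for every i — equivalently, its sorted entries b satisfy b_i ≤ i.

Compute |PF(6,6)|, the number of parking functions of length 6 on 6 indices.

|PF(6,6)| = 1·7^5 = 1·16807 = 16807 (Konheim–Weiss)
Example (4,2,1,4,1,3) → sorted (1,1,2,3,4,4): b_i ≤ i ∀i, a PF.

16807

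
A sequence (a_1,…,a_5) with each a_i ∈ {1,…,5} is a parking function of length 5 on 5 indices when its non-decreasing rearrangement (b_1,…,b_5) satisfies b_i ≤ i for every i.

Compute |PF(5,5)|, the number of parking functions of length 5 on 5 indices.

1296

|PF(5,5)| = (5+1−5)·(5+1)^{5−1} = 1×1296 = 1296 [KW]
Example (1,4,3,1,3) → sorted (1,1,3,3,4): b_i ≤ i ∀i, a PF.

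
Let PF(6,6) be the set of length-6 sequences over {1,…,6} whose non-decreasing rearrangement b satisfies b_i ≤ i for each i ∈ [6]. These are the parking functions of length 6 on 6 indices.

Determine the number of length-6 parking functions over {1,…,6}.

16807

|PF(6,6)| = (6+1−6)·(6+1)^{6−1} = 1 · 16807 = 16807 (Pollak)
E.g. (2,4,1,3,4,6) → sorted (1,2,3,4,4,6): b_i ≤ i ∀i, a PF.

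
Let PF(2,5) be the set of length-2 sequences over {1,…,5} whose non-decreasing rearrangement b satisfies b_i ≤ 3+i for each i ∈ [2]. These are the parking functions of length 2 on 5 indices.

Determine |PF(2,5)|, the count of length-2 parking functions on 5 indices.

24

|PF| = (6−2)·6^(2−1) = 4 · 6 = 24 [KW]
Example (3,3) → sorted (3,3): b_i ≤ 3+i ∀i, a PF.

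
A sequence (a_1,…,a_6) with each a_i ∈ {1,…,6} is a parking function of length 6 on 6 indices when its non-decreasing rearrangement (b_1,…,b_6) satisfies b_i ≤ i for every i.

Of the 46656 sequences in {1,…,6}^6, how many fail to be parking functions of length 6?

29849

#PF = (6+1−6)·(6+1)^{6−1} = 1 · 16807 = 16807 (Pollak)
E.g. (3,2,3,3,3,5) → sorted (2,3,3,3,3,5): b_1=2>1, not a PF.
So 46656 − 16807 = 29849 fail.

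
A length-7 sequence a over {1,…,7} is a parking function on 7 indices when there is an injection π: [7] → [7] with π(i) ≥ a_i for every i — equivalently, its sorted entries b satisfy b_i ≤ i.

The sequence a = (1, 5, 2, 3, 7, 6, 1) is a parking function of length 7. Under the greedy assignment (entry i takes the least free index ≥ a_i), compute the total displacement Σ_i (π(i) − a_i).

Σπ = 28 ({1..7} each once); Σa = 1+5+2+3+7+6+1 = 25; disp = 28−25 = 3.

3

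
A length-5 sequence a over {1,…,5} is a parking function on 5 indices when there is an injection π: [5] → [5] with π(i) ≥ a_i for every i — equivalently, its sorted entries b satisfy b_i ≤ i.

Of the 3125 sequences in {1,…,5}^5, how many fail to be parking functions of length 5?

#PF = (5−5+1)·(5+1)^(5−1) = 1 · 1296 = 1296 (Pollak)
Check (3,5,2,4,5) → sorted (2,3,4,5,5): b_1=2>1, not a PF.
Total 3125; non-PF = 3125−1296 = 1829

1829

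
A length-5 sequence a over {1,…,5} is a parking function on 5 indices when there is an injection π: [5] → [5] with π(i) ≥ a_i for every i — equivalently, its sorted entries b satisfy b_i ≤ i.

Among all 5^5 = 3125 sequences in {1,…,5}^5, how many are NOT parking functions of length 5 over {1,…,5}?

1829

Count = (5+1−5)·(5+1)^{5−1} = 1·1296 = 1296 (Pollak)
Example (3,2,4,4,4) → sorted (2,3,4,4,4): b_1=2>1, not a PF.
So 3125 − 1296 = 1829 fail.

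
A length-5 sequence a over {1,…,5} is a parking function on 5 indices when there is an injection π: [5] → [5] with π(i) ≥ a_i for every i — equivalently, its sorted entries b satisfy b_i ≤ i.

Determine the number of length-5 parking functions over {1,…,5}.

1296

Count = 1·6^4 = 1×1296 = 1296
Example (4,4,1,3,2) → sorted (1,2,3,4,4): b_i ≤ i ∀i, a PF.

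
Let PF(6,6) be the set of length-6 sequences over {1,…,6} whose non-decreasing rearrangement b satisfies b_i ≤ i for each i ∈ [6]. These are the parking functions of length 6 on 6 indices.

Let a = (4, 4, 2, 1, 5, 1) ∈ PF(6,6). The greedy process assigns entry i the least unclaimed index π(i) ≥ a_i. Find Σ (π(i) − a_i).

Σπ(i) = 1+…+6 = 21; Σa = 4+4+2+1+5+1 = 17; disp = 21−17 = 4.

4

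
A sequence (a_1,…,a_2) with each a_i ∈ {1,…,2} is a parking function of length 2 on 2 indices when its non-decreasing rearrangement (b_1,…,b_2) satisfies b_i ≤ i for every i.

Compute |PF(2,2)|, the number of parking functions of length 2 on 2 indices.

3

|PF| = 1·3^1 = 1×3 = 3 (Pollak)
One tuple (1,2) → sorted (1,2): b_i ≤ i ∀i, a PF.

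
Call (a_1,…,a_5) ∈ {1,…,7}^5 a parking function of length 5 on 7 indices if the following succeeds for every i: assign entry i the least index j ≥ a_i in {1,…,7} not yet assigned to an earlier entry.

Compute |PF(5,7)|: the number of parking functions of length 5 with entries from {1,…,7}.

12288

Count = (8−5)·8^(5−1) = 3×4096 = 12288 [KW]
One tuple (1,4,3,2,3) → sorted (1,2,3,3,4): b_i ≤ 2+i ∀i, a PF.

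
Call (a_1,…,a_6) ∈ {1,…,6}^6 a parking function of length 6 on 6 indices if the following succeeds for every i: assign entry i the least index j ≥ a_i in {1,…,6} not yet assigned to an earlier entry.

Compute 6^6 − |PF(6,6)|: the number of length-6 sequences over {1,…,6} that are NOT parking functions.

29849

#PF = (7−6)·7^(6−1) = 1·16807 = 16807
E.g. (3,2,2,6,2,4) → sorted (2,2,2,3,4,6): b_1=2>1, not a PF.
So 46656 − 16807 = 29849 fail.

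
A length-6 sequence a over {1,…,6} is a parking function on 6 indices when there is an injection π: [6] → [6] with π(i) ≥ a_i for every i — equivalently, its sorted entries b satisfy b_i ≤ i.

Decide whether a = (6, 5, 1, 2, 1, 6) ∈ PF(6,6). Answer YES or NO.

NO

Sorted: b = (1, 1, 2, 5, 6, 6).
  b_1=1 ≤ 1
  b_2=1 ≤ 2
  b_3=2 ≤ 3
  b_4=5 > 4
  fails at i=4 ⇒ NO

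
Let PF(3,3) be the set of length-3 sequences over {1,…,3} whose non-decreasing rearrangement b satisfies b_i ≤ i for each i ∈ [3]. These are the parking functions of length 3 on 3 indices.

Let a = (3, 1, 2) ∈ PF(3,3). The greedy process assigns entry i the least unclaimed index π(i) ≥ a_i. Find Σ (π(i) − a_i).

0

Σπ = 3·4/2 = 6 (π permutes [3]); Σa = 3+1+2 = 6; disp = 6−6 = 0.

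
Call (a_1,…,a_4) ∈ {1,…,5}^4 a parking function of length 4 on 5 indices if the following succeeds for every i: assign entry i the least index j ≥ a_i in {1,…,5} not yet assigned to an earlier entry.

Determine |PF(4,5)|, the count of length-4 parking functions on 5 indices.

#PF = (5−4+1)·(5+1)^(4−1) = 2·216 = 432
E.g. (1,4,3,4) → sorted (1,3,4,4): b_i ≤ 1+i ∀i, a PF.

432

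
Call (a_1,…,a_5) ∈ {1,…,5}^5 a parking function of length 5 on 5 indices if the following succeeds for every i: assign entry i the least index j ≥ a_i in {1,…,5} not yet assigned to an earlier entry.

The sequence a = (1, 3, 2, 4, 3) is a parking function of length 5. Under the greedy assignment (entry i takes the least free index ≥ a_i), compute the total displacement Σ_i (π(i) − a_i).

2

Σπ(i) = 1+…+5 = 15; Σa = 1+3+2+4+3 = 13; disp = 15−13 = 2.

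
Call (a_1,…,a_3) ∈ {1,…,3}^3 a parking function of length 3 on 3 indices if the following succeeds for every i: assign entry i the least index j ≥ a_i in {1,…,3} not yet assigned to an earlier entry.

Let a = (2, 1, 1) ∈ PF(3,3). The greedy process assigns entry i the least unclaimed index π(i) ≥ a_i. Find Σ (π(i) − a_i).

Σπ = 6 ({1..3} each once); Σa = 2+1+1 = 4; disp = 6−4 = 2.

2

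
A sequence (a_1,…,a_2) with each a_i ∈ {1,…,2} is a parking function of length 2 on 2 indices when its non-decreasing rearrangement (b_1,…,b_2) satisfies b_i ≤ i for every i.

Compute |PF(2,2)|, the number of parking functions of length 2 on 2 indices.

#PF = (3−2)·3^(2−1) = 1·3 = 3
E.g. (1,1) → sorted (1,1): b_i ≤ i ∀i, a PF.

3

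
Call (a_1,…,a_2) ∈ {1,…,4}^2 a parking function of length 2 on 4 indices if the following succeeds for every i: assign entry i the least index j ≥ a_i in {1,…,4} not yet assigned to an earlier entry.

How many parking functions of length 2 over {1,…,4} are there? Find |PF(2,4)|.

15

|PF(2,4)| = (5−2)·5^(2−1) = 3 · 5 = 15 (Pollak)
Check (1,4) → sorted (1,4): b_i ≤ 2+i ∀i, a PF.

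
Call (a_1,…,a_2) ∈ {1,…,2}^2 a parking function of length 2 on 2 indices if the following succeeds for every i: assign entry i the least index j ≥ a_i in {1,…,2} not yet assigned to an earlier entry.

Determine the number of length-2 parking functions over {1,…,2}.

3

Count = (2+1−2)·(2+1)^{2−1} = 1×3 = 3 [KW]
One tuple (1,1) → sorted (1,1): b_i ≤ i ∀i, a PF.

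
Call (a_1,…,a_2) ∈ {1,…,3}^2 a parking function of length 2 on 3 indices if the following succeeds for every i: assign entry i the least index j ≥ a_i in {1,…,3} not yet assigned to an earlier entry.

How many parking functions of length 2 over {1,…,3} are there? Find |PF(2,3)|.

|PF(2,3)| = (3+1−2)·(3+1)^{2−1} = 2·4 = 8
One tuple (2,3) → sorted (2,3): b_i ≤ 1+i ∀i, a PF.

8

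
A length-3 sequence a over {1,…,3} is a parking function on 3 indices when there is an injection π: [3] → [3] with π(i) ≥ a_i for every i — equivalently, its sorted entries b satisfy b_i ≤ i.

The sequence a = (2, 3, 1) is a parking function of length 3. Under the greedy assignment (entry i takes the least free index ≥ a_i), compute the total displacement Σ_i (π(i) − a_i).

Σπ(i) = 1+…+3 = 6; Σa = 2+3+1 = 6; disp = 6−6 = 0.

0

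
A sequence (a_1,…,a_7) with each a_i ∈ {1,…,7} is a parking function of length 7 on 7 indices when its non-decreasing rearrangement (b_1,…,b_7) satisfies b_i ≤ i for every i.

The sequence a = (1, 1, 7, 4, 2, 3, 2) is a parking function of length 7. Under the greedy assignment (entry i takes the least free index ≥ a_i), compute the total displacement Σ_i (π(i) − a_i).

8

Σπ = 28 ({1..7} each once); Σa = 1+1+7+4+2+3+2 = 20; disp = 28−20 = 8.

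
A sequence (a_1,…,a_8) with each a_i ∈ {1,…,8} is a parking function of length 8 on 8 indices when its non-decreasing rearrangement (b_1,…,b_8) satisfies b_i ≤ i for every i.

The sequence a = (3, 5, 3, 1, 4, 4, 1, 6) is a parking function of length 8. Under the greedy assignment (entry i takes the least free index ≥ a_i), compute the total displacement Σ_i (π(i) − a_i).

Σπ(i) = 1+…+8 = 36; Σa = 3+5+3+1+4+4+1+6 = 27; disp = 36−27 = 9.

9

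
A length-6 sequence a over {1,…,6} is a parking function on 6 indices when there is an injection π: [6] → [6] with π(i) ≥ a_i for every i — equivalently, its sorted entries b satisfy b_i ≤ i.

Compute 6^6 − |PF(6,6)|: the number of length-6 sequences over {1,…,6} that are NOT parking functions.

29849

|PF| = (6−6+1)·(6+1)^(6−1) = 1·16807 = 16807 (Konheim–Weiss)
E.g. (4,6,5,6,6,6) → sorted (4,5,6,6,6,6): b_1=4>1, not a PF.
Total 46656; non-PF = 46656−16807 = 29849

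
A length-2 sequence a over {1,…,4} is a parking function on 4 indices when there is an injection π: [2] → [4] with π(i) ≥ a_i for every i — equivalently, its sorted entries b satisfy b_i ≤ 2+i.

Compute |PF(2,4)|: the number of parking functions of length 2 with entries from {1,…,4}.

15

#PF = (5−2)·5^(2−1) = 3 · 5 = 15 (Pollak)
One tuple (3,2) → sorted (2,3): b_i ≤ 2+i ∀i, a PF.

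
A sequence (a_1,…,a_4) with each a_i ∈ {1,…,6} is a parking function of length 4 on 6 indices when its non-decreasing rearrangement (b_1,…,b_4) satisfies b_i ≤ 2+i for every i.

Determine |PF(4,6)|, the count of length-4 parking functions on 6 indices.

#PF = 3·7^3 = 3×343 = 1029 (Pollak)
One tuple (4,2,3,4) → sorted (2,3,4,4): b_i ≤ 2+i ∀i, a PF.

1029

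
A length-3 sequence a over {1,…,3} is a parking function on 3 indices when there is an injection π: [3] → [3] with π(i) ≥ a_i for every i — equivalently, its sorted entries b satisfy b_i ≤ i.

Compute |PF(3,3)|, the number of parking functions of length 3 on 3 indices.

16

|PF| = (3+1−3)·(3+1)^{3−1} = 1·16 = 16
Example (1,2,1) → sorted (1,1,2): b_i ≤ i ∀i, a PF.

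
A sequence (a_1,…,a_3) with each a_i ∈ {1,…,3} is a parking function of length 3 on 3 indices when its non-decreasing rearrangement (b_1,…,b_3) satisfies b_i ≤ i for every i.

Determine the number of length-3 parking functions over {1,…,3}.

16

|PF(3,3)| = (4−3)·4^(3−1) = 1 · 16 = 16 [KW]
Check (2,1,1) → sorted (1,1,2): b_i ≤ i ∀i, a PF.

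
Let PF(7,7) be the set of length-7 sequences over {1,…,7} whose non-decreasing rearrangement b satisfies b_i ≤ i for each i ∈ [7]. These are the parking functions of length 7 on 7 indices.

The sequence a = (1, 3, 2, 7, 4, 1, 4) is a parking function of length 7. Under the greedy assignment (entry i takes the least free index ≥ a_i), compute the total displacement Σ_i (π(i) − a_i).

Σπ(i) = 1+…+7 = 28; Σa = 1+3+2+7+4+1+4 = 22; disp = 28−22 = 6.

6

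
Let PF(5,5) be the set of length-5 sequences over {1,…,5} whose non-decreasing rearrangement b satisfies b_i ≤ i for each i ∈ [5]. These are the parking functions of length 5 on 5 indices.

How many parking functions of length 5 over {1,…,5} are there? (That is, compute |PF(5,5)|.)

1296

#PF = (5+1−5)·(5+1)^{5−1} = 1 · 1296 = 1296 [KW]
E.g. (5,1,1,4,2) → sorted (1,1,2,4,5): b_i ≤ i ∀i, a PF.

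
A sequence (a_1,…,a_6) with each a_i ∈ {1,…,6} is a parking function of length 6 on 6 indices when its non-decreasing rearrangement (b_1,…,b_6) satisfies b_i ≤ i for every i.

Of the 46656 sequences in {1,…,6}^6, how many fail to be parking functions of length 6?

29849

Count = (6+1−6)·(6+1)^{6−1} = 1×16807 = 16807 (Konheim–Weiss)
E.g. (4,3,3,4,2,3) → sorted (2,3,3,3,4,4): b_1=2>1, not a PF.
Total 46656; non-PF = 46656−16807 = 29849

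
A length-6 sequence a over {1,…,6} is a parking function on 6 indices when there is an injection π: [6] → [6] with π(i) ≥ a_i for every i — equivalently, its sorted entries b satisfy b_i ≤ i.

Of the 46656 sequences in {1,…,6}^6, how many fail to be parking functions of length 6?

29849

Count = (6+1−6)·(6+1)^{6−1} = 1·16807 = 16807 [KW]
One tuple (3,6,5,6,3,4) → sorted (3,3,4,5,6,6): b_1=3>1, not a PF.
6^6 − 16807 = 46656 − 16807 = 29849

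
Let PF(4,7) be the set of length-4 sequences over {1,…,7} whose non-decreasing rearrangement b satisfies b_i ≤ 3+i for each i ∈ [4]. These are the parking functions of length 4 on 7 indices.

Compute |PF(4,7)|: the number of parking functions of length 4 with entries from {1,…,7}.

2048

Count = (7−4+1)·(7+1)^(4−1) = 4 · 512 = 2048 (Konheim–Weiss)
Check (2,2,2,7) → sorted (2,2,2,7): b_i ≤ 3+i ∀i, a PF.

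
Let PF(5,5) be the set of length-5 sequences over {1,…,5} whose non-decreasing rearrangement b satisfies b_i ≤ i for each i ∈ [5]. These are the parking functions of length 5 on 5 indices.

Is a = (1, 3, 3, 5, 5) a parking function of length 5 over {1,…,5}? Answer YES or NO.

Rearranged: b = (1, 3, 3, 5, 5).
  b_1=1 ≤ 1
  b_2=3 > 2
  fails at i=2 ⇒ NO

NO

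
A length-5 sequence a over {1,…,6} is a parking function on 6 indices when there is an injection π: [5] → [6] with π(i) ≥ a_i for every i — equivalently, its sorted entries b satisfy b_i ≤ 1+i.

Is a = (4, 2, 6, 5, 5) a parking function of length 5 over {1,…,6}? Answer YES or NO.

NO

Order a: b = (2, 4, 5, 5, 6).
  b_1=2 ≤ 2
  b_2=4 > 3
  fails at i=2 ⇒ NO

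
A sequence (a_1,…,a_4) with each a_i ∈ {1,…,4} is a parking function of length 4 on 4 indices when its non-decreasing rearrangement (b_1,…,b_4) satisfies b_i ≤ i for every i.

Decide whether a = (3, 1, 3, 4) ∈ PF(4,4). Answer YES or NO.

NO

Rearranged: b = (1, 3, 3, 4).
  b_1=1 ≤ 1
  b_2=3 > 2
  fails at i=2 ⇒ NO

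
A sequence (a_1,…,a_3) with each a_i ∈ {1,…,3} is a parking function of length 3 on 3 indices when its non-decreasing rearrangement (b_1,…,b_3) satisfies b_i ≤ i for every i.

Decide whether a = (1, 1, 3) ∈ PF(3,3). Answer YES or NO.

YES

Order a: b = (1, 1, 3).
  b_1=1 ≤ 1
  b_2=1 ≤ 2
  b_3=3 ≤ 3
All bounds hold ⇒ YES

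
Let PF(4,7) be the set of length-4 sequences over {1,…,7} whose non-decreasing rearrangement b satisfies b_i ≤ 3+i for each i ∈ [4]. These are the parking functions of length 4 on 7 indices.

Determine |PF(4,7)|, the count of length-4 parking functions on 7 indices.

Count = (7−4+1)·(7+1)^(4−1) = 4×512 = 2048 (Konheim–Weiss)
Check (3,3,5,6) → sorted (3,3,5,6): b_i ≤ 3+i ∀i, a PF.

2048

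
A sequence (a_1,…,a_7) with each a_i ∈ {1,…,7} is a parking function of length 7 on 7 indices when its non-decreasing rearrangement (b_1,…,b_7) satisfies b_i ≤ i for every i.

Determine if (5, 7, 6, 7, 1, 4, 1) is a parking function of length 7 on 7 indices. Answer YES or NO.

NO

Rearranged: b = (1, 1, 4, 5, 6, 7, 7).
  b_1=1 ≤ 1
  b_2=1 ≤ 2
  b_3=4 > 3
  fails at i=3 ⇒ NO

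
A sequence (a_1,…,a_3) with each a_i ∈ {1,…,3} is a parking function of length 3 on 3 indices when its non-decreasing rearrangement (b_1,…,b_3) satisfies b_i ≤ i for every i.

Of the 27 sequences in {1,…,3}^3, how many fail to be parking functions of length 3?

11

Count = (3+1−3)·(3+1)^{3−1} = 1·16 = 16
One tuple (3,2,2) → sorted (2,2,3): b_1=2>1, not a PF.
So 27 − 16 = 11 fail.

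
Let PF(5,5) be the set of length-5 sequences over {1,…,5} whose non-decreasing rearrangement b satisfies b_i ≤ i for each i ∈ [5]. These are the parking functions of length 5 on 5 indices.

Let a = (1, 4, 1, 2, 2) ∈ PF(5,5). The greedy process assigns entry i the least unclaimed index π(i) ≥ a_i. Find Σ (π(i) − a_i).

Σπ(i) = 1+…+5 = 15; Σa = 1+4+1+2+2 = 10; disp = 15−10 = 5.

5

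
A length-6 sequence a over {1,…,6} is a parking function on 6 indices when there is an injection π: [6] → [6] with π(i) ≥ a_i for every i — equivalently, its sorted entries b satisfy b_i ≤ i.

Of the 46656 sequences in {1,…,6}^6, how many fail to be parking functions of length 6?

29849

|PF(6,6)| = (6−6+1)·(6+1)^(6−1) = 1·16807 = 16807 (Pollak)
Check (1,2,1,1,6,6) → sorted (1,1,1,2,6,6): b_5=6>5, not a PF.
Total 46656; non-PF = 46656−16807 = 29849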